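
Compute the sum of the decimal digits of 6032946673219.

6+0+3+2+9+4+6+6+7+3+2+1+9 = 58

58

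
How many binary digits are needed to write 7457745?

23

7457745 in base 2 is 11100011100101111010001, which has 23 digits.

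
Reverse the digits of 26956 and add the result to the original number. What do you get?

Reverse of 26956 is 65962.
26956 + 65962 = 92918

92918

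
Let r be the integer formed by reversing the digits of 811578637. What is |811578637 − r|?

Reverse of 811578637 is 736875118.
|811578637 − 736875118| = 74703519

74703519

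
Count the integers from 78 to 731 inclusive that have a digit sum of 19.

The integers in [78, 731] that have a digit sum of 19: 199, 289, 298, 379, 388, 397, …, 685, 694.
21 qualify.

21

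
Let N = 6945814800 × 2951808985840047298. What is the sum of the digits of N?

99

6945814800 × 2951808985840047298 = 20502718540620790955148410400
Sum of its 29 digits: 99.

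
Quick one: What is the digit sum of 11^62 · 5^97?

569

11^62 · 5^97 = 2325074646144826349591816919104158006627318132019143506934735144951497465378433874833217468065804656163209074293263256549835205078125
Sum of its 133 digits: 569.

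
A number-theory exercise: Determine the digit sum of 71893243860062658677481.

111

7+1+8+9+3+2+4+3+8+6+0+0+6+2+6+5+8+6+7+7+4+8+1 = 111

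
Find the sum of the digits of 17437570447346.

62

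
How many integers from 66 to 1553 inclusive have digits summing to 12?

The integers in [66, 1553] that have digits summing to 12: 66, 75, 84, 93, 129, 138, …, 1542, 1551.
120 qualify.

120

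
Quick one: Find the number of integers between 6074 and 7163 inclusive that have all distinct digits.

The integers in [6074, 7163] that have all distinct digits: 6074, 6075, 6078, 6079, 6081, 6082, …, 7162, 7163.
560 qualify.

560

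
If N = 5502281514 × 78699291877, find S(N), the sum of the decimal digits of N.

5502281514 × 78699291877 = 433025658859707461778
Sum of its 21 digits: 105.

105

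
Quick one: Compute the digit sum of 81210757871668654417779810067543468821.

8+1+2+1+0+7+5+7+8+7+1+6+6+8+6+5+4+4+1+7+7+7+9+8+1+0+0+6+7+5+4+3+4+6+8+8+2+1 = 180

180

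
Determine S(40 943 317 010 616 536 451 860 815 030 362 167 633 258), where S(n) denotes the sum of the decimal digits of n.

4+0+9+4+3+3+1+7+0+1+0+6+1+6+5+3+6+4+5+1+8+6+0+8+1+5+0+3+0+3+6+2+1+6+7+6+3+3+2+5+8 = 152

152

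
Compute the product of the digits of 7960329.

0

7×9×6×0×3×2×9 = 0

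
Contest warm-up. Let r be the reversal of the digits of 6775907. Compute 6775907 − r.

Reverse of 6775907 is 7095776.
6775907 − 7095776 = -319869

-319869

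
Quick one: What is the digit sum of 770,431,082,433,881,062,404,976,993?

118

7+7+0+4+3+1+0+8+2+4+3+3+8+8+1+0+6+2+4+0+4+9+7+6+9+9+3 = 118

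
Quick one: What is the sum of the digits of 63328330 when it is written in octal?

23

63328330 in base 8 is 361450112.
Digit sum: 3+6+1+4+5+0+1+1+2 = 23.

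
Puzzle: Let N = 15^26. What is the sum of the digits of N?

15^26 = 3787675244106352329254150390625
Sum of its 31 digits: 126.

126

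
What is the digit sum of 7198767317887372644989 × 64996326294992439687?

198

7198767317887372644989 × 64996326294992439687 = 467893429515135237559824841649811245278443
Sum of its 42 digits: 198.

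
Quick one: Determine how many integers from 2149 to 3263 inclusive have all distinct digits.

570

The integers in [2149, 3263] that have all distinct digits: 2149, 2150, 2153, 2154, 2156, 2157, …, 3260, 3261.
570 qualify.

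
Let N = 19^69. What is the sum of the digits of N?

19^69 = 17139512525326116411423191762250532826900727845785730925360550615460152999307677371654979
Sum of its 89 digits: 379.

379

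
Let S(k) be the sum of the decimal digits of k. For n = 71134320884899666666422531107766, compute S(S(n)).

First digit sum: 147.
1+4+7 = 12.

12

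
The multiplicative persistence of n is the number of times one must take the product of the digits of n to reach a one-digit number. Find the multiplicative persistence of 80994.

1

80994 → 0 (1 step)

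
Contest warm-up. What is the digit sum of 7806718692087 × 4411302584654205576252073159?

7806718692087 × 4411302584654205576252073159 = 34437798344071682353402606719250718392833
Sum of its 41 digits: 177.

177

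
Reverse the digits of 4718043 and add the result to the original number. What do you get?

Reverse of 4718043 is 3408174.
4718043 + 3408174 = 8126217

8126217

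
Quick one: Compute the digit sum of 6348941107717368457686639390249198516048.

198

6+3+4+8+9+4+1+1+0+7+7+1+7+3+6+8+4+5+7+6+8+6+6+3+9+3+9+0+2+4+9+1+9+8+5+1+6+0+4+8 = 198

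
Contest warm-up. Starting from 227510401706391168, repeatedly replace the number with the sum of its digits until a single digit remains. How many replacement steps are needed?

2

227510401706391168 → 63 → 9 (2 steps)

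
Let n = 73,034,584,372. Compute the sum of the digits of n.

46

7+3+0+3+4+5+8+4+3+7+2 = 46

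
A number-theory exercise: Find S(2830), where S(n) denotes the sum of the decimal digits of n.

2+8+3+0 = 13

13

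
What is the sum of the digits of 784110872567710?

7+8+4+1+1+0+8+7+2+5+6+7+7+1+0 = 64

64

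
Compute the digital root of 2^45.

The digital root of n equals n mod 9 (or 9 when 9 | n), so we need 2^45 mod 9.
2^45 ≡ 8 (mod 9), so the digital root is 8.

8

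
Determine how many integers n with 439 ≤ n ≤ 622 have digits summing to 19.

9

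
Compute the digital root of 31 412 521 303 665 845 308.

7

3+1+4+1+2+5+2+1+3+0+3+6+6+5+8+4+5+3+0+8 = 70
7+0 = 7
(Equivalently, 31 412 521 303 665 845 308 mod 9 = 7.)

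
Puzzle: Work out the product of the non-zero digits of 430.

4×3 = 12

12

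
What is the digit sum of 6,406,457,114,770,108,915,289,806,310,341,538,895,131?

6+4+0+6+4+5+7+1+1+4+7+7+0+1+0+8+9+1+5+2+8+9+8+0+6+3+1+0+3+4+1+5+3+8+8+9+5+1+3+1 = 164

164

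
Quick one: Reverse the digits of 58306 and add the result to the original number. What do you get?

Reverse of 58306 is 60385.
58306 + 60385 = 118691

118691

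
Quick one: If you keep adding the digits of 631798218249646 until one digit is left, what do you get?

4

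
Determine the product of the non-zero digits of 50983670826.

5×9×8×3×6×7×8×2×6 = 4354560

4354560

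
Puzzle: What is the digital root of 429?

6

4+2+9 = 15
1+5 = 6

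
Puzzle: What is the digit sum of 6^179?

6^179 = 19456907699213179771342230465222646938878355285972080287296612733139476155047162430823185675604728062157481124734005083355877625101912375296
Sum of its 140 digits: 612.

612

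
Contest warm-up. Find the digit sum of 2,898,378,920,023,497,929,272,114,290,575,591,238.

174

2+8+9+8+3+7+8+9+2+0+0+2+3+4+9+7+9+2+9+2+7+2+1+1+4+2+9+0+5+7+5+5+9+1+2+3+8 = 174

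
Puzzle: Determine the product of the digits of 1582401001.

0

1×5×8×2×4×0×1×0×0×1 = 0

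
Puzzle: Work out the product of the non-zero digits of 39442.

3×9×4×4×2 = 864

864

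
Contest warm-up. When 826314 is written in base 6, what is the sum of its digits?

826314 in base 6 is 25413310.
Digit sum: 2+5+4+1+3+3+1+0 = 19.

19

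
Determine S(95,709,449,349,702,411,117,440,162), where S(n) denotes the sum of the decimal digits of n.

104

9+5+7+0+9+4+4+9+3+4+9+7+0+2+4+1+1+1+1+7+4+4+0+1+6+2 = 104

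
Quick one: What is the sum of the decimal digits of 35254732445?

3+5+2+5+4+7+3+2+4+4+5 = 44

44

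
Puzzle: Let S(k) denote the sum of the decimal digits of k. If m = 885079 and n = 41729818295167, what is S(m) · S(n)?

S(885079) = 8+8+5+0+7+9 = 37.
S(41729818295167) = 4+1+7+2+9+8+1+8+2+9+5+1+6+7 = 70.
37 · 70 = 2590.

2590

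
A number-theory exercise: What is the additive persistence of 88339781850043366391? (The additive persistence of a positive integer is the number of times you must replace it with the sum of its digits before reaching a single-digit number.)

3

88339781850043366391 → 95 → 14 → 5 (3 steps)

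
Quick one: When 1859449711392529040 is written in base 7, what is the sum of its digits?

50

1859449711392529040 in base 7 is 3220610110236101254631.
Digit sum: 3+2+2+0+6+1+0+1+1+0+2+3+6+1+0+1+2+5+4+6+3+1 = 50.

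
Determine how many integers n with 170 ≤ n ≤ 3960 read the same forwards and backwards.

The integers in [170, 3960] that read the same forwards and backwards: 171, 181, 191, 202, 212, 222, …, 3773, 3883.
112 qualify.

112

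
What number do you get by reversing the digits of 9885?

5889

Reversing 9885 gives 5889.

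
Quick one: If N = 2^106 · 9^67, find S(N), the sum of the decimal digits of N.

2^106 · 9^67 = 697312857080751090041976909550447831023050168410249021702224815587002568782736524149712450748416
Sum of its 96 digits: 387.

387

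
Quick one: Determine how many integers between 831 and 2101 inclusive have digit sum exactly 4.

The integers in [831, 2101] that have digit sum exactly 4: 1003, 1012, 1021, 1030, 1102, 1111, …, 2020, 2101.
14 qualify.

14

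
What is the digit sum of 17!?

63

17! = 355687428096000
Sum of its 15 digits: 63.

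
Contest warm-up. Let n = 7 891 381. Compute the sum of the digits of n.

37

7+8+9+1+3+8+1 = 37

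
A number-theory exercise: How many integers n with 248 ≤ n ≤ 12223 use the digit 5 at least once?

3978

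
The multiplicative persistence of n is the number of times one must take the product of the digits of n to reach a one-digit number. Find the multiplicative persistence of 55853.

55853 → 3000 → 0 (2 steps)

2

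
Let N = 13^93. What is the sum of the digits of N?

514

13^93 = 39512250320847782482430188505249695960763096088389485759674433411807305339789553275948906695914138977853
Sum of its 104 digits: 514.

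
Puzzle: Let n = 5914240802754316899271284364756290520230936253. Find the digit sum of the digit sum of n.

First digit sum: 193.
1+9+3 = 13.

13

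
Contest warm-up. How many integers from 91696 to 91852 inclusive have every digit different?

68

The integers in [91696, 91852] that have every digit different: 91702, 91703, 91704, 91705, 91706, 91708, …, 91850, 91852.
68 qualify.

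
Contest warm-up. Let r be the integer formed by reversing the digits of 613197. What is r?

Reversing 613197 gives 791316.

791316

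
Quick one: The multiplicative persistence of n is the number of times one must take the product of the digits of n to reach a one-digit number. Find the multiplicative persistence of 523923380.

1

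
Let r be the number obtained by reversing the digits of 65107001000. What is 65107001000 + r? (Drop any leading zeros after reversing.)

65117071156

Reverse of 65107001000 is 10070156.
65107001000 + 10070156 = 65117071156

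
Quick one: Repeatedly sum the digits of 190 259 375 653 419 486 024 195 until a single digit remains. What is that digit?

1+9+0+2+5+9+3+7+5+6+5+3+4+1+9+4+8+6+0+2+4+1+9+5 = 108
1+0+8 = 9

9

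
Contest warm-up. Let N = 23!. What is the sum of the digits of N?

23! = 25852016738884976640000
Sum of its 23 digits: 99.

99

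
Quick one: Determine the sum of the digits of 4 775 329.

4+7+7+5+3+2+9 = 37

37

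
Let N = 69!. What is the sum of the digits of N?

351

69! = 171122452428141311372468338881272839092270544893520369393648040923257279754140647424000000000000000
Sum of its 99 digits: 351.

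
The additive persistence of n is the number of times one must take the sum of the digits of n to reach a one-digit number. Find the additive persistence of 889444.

889444 → 37 → 10 → 1 (3 steps)

3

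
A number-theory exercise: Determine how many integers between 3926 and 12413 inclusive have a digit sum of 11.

266

The integers in [3926, 12413] that have a digit sum of 11: 4007, 4016, 4025, 4034, 4043, 4052, …, 12404, 12413.
266 qualify.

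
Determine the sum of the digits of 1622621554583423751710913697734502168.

151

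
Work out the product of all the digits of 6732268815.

967680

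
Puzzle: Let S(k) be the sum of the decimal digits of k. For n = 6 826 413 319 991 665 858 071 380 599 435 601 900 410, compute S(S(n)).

First digit sum: 175.
1+7+5 = 13.

13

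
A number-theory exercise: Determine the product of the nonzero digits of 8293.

432

8×2×9×3 = 432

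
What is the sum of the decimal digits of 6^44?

153

6^44 = 17324272922341479351919144385642496
Sum of its 35 digits: 153.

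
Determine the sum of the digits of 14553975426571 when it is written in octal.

14553975426571 in base 8 is 323623442207013.
Digit sum: 3+2+3+6+2+3+4+4+2+2+0+7+0+1+3 = 42.

42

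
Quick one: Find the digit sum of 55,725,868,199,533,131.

81

5+5+7+2+5+8+6+8+1+9+9+5+3+3+1+3+1 = 81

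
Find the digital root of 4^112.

4

The digital root of n equals n mod 9 (or 9 when 9 | n), so we need 4^112 mod 9.
4^112 ≡ 4 (mod 9), so the digital root is 4.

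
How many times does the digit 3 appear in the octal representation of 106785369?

1

106785369 in base 8 is 627265131.
The digit 3 appears 1 time.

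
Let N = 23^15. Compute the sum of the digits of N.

89

23^15 = 266635235464391245607
Sum of its 21 digits: 89.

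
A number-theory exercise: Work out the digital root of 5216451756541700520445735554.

9

5+2+1+6+4+5+1+7+5+6+5+4+1+7+0+0+5+2+0+4+4+5+7+3+5+5+5+4 = 108
1+0+8 = 9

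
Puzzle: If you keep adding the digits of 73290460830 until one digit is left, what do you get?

6

7+3+2+9+0+4+6+0+8+3+0 = 42
4+2 = 6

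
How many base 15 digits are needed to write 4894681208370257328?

4894681208370257328 in base 15 is B2A0010D89BE2553, which has 16 digits.

16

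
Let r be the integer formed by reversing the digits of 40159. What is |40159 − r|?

54945

Reverse of 40159 is 95104.
|40159 − 95104| = 54945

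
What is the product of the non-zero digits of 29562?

1080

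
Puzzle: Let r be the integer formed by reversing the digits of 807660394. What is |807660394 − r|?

314593686

Reverse of 807660394 is 493066708.
|807660394 − 493066708| = 314593686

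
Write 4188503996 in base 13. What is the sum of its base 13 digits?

44

4188503996 in base 13 is 5199B2241.
Digit sum: 5+1+9+9+11+2+2+4+1 = 44.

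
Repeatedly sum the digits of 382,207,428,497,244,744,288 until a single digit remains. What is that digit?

3+8+2+2+0+7+4+2+8+4+9+7+2+4+4+7+4+4+2+8+8 = 99
9+9 = 18
1+8 = 9

9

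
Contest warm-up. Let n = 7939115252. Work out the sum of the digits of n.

44

7+9+3+9+1+1+5+2+5+2 = 44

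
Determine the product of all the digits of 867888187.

9633792

8×6×7×8×8×8×1×8×7 = 9633792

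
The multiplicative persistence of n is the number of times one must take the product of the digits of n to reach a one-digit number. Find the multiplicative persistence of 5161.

2

5161 → 30 → 0 (2 steps)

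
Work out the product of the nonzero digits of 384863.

3×8×4×8×6×3 = 13824

13824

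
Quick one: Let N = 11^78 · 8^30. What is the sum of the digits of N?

442

11^78 · 8^30 = 2095699704228192594297225093699217213327426991010474353765614958336394241155716321165613510102633336373510144
Sum of its 109 digits: 442.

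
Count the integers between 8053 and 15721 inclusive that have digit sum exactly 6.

56

The integers in [8053, 15721] that have digit sum exactly 6: 10005, 10014, 10023, 10032, 10041, 10050, …, 14100, 15000.
56 qualify.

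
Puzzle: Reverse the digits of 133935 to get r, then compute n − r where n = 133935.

Reverse of 133935 is 539331.
133935 − 539331 = -405396

-405396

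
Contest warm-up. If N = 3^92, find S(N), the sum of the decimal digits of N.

171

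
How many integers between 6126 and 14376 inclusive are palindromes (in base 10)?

82

The integers in [6126, 14376] that are palindromes (in base 10): 6226, 6336, 6446, 6556, 6666, 6776, …, 14241, 14341.
82 qualify.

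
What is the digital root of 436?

4

4+3+6 = 13
1+3 = 4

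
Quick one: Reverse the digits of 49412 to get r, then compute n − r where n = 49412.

27918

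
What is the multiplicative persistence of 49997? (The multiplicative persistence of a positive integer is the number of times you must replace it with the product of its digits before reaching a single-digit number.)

2

49997 → 20412 → 0 (2 steps)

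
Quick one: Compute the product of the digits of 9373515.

14175

9×3×7×3×5×1×5 = 14175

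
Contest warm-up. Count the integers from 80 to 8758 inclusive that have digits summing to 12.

400

The integers in [80, 8758] that have digits summing to 12: 84, 93, 129, 138, 147, 156, …, 8310, 8400.
400 qualify.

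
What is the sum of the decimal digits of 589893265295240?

5+8+9+8+9+3+2+6+5+2+9+5+2+4+0 = 77

77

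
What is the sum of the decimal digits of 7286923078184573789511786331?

139

7+2+8+6+9+2+3+0+7+8+1+8+4+5+7+3+7+8+9+5+1+1+7+8+6+3+3+1 = 139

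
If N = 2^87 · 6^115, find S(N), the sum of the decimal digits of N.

513

2^87 · 6^115 = 47533896573790249372189137527673346171052122911480115369173337508976972939041646912380893129561076449471158055600128
Sum of its 116 digits: 513.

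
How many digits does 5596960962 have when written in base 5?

14

5596960962 in base 5 is 42430310222322, which has 14 digits.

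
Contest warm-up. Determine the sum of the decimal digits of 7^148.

583

7^148 = 118716182322945778886378040885544717651425707137129398625052391991992997123150142766665096079473688936057706400443288316248801
Sum of its 126 digits: 583.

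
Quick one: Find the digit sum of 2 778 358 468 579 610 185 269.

117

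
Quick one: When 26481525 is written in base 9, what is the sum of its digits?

37

26481525 in base 9 is 54741736.
Digit sum: 5+4+7+4+1+7+3+6 = 37.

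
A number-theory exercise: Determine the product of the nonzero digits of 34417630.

6048

3×4×4×1×7×6×3 = 6048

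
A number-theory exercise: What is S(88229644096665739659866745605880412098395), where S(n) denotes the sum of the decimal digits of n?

8+8+2+2+9+6+4+4+0+9+6+6+6+5+7+3+9+6+5+9+8+6+6+7+4+5+6+0+5+8+8+0+4+1+2+0+9+8+3+9+5 = 218

218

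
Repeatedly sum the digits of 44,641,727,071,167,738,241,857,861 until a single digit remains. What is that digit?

9

4+4+6+4+1+7+2+7+0+7+1+1+6+7+7+3+8+2+4+1+8+5+7+8+6+1 = 117
1+1+7 = 9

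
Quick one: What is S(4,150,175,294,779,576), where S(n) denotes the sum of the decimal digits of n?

79

4+1+5+0+1+7+5+2+9+4+7+7+9+5+7+6 = 79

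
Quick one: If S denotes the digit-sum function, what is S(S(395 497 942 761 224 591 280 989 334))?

9

First digit sum: 135.
1+3+5 = 9.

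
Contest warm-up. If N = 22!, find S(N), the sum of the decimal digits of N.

72

22! = 1124000727777607680000
Sum of its 22 digits: 72.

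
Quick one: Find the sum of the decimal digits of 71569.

7+1+5+6+9 = 28

28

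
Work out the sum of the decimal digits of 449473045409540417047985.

107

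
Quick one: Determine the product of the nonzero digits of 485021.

4×8×5×2×1 = 320

320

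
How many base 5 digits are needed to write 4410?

6

4410 in base 5 is 120120, which has 6 digits.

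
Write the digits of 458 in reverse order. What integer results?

Reversing 458 gives 854.

854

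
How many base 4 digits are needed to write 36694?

36694 in base 4 is 20331112, which has 8 digits.

8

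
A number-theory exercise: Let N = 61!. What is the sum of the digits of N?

315

61! = 507580213877224798800856812176625227226004528988036003099405939480985600000000000000
Sum of its 84 digits: 315.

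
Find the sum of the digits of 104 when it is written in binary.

3

104 in base 2 is 1101000.
Digit sum: 1+1+0+1+0+0+0 = 3.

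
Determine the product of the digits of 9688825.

276480

9×6×8×8×8×2×5 = 276480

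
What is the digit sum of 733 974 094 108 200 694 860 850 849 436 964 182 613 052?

7+3+3+9+7+4+0+9+4+1+0+8+2+0+0+6+9+4+8+6+0+8+5+0+8+4+9+4+3+6+9+6+4+1+8+2+6+1+3+0+5+2 = 184

184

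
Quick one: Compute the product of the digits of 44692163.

31104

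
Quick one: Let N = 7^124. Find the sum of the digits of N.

7^124 = 619664992585427611791050679609026893099690427802915014534984716820652776102999166869953170315965558474401
Sum of its 105 digits: 502.

502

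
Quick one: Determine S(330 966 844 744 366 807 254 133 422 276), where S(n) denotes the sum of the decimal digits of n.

129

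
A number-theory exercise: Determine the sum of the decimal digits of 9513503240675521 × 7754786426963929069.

9513503240675521 × 7754786426963929069 = 73775185803667883642990783888619949
Sum of its 35 digits: 202.

202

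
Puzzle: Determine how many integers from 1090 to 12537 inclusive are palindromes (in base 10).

115

The integers in [1090, 12537] that are palindromes (in base 10): 1111, 1221, 1331, 1441, 1551, 1661, …, 12421, 12521.
115 qualify.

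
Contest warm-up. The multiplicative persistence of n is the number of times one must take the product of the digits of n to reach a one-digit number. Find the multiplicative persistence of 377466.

5

377466 → 21168 → 96 → 54 → 20 → 0 (5 steps)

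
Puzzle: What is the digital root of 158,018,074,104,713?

5

1+5+8+0+1+8+0+7+4+1+0+4+7+1+3 = 50
5+0 = 5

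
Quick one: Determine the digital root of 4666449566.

4+6+6+6+4+4+9+5+6+6 = 56
5+6 = 11
1+1 = 2

2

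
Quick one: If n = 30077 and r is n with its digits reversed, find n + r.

107080

Reverse of 30077 is 77003.
30077 + 77003 = 107080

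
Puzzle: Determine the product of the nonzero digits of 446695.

25920

4×4×6×6×9×5 = 25920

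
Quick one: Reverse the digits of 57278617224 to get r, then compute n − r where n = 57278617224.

15006929949

Reverse of 57278617224 is 42271687275.
57278617224 − 42271687275 = 15006929949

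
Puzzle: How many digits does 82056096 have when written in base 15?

7

82056096 in base 15 is 730CDB6, which has 7 digits.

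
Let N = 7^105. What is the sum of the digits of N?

7^105 = 54361846697263307560529495055267343940077014163990039113495978834700158362117849904436807
Sum of its 89 digits: 397.

397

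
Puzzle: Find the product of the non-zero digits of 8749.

2016

8×7×4×9 = 2016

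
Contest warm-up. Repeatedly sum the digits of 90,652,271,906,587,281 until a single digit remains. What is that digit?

6

9+0+6+5+2+2+7+1+9+0+6+5+8+7+2+8+1 = 78
7+8 = 15
1+5 = 6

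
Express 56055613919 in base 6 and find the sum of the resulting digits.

29

56055613919 in base 6 is 41430202203035.
Digit sum: 4+1+4+3+0+2+0+2+2+0+3+0+3+5 = 29.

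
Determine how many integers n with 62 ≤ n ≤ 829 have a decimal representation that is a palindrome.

The integers in [62, 829] that have a decimal representation that is a palindrome: 66, 77, 88, 99, 101, 111, …, 818, 828.
77 qualify.

77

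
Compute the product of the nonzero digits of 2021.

2×2×1 = 4

4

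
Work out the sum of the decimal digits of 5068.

5+0+6+8 = 19

19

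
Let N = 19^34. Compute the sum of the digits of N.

19^34 = 30034640110980377619945846078500632729311721
Sum of its 44 digits: 172.

172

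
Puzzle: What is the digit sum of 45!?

45! = 119622220865480194561963161495657715064383733760000000000
Sum of its 57 digits: 207.

207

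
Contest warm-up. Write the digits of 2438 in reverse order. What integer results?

Reversing 2438 gives 8342.

8342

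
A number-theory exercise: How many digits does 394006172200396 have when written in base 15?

394006172200396 in base 15 is 3084010E95CD1, which has 13 digits.

13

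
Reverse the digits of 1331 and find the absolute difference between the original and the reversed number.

Reverse of 1331 is 1331.
|1331 − 1331| = 0

0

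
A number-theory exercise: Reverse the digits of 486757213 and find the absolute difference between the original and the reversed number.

Reverse of 486757213 is 312757684.
|486757213 − 312757684| = 173999529

173999529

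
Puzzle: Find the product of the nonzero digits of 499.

4×9×9 = 324

324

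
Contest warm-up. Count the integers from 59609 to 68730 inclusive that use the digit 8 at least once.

3055

The integers in [59609, 68730] that use the digit 8 at least once: 59618, 59628, 59638, 59648, 59658, 59668, …, 68729, 68730.
3055 qualify.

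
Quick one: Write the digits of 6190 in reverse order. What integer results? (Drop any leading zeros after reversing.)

Reversing 6190 gives 916.

916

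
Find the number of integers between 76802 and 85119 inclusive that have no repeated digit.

2483

The integers in [76802, 85119] that have no repeated digit: 76802, 76803, 76804, 76805, 76809, 76810, …, 85107, 85109.
2483 qualify.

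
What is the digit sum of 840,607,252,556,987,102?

8+4+0+6+0+7+2+5+2+5+5+6+9+8+7+1+0+2 = 77

77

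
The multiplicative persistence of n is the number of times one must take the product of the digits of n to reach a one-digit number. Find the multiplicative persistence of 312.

1

312 → 6 (1 step)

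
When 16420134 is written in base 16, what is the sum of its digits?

54

16420134 in base 16 is FA8D26.
Digit sum: 15+10+8+13+2+6 = 54.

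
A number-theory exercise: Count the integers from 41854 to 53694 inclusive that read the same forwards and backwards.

118

The integers in [41854, 53694] that read the same forwards and backwards: 41914, 42024, 42124, 42224, 42324, 42424, …, 53535, 53635.
118 qualify.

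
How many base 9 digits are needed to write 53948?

53948 in base 9 is 82002, which has 5 digits.

5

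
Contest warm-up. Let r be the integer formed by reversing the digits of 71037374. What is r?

47373017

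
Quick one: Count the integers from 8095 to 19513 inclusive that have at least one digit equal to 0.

The integers in [8095, 19513] that have at least one digit equal to 0: 8095, 8096, 8097, 8098, 8099, 8100, …, 19509, 19510.
3802 qualify.

3802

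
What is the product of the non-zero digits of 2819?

2×8×1×9 = 144

144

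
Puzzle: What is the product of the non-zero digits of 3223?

3×2×2×3 = 36

36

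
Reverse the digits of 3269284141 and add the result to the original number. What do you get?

Reverse of 3269284141 is 1414829623.
3269284141 + 1414829623 = 4684113764

4684113764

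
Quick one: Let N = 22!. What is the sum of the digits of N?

72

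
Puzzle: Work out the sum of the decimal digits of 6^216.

711

6^216 = 1204120867648235108202090056857283403336732693457453224358121221145020555710636789704085475234591191603986789604949502079328192358826561895781636115334656050057189523456
Sum of its 169 digits: 711.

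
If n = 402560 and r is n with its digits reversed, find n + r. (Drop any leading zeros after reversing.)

467764

Reverse of 402560 is 65204.
402560 + 65204 = 467764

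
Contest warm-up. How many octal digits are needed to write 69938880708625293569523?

26

69938880708625293569523 in base 8 is 16636623621306615661566763, which has 26 digits.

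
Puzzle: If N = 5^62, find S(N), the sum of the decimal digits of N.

187

5^62 = 21684043449710088680149056017398834228515625
Sum of its 44 digits: 187.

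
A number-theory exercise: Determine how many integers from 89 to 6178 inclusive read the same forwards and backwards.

The integers in [89, 6178] that read the same forwards and backwards: 99, 101, 111, 121, 131, 141, …, 6006, 6116.
143 qualify.

143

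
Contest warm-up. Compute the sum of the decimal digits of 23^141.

23^141 = 1008381521059525163053814533892586002468978626111685238889480631790249947023415129727726931839756103316749525798840325221830303559543052503012160638029039155341341666674622276069681373795447223
Sum of its 193 digits: 818.

818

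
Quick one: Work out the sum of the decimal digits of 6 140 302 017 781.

6+1+4+0+3+0+2+0+1+7+7+8+1 = 40

40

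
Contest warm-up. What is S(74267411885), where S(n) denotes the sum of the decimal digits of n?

53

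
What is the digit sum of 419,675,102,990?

53

4+1+9+6+7+5+1+0+2+9+9+0 = 53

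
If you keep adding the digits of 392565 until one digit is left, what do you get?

3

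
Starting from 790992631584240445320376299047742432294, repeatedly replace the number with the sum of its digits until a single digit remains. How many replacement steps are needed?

2

790992631584240445320376299047742432294 → 171 → 9 (2 steps)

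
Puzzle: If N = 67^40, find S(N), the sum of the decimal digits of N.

319

67^40 = 11040585568500089406404363834296492635119570897676624567608785151541319201
Sum of its 74 digits: 319.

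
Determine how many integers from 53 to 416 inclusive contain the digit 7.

72

The integers in [53, 416] that contain the digit 7: 57, 67, 70, 71, 72, 73, …, 397, 407.
72 qualify.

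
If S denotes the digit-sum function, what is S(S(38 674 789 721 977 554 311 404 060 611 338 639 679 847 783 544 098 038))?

15

First digit sum: 258.
2+5+8 = 15.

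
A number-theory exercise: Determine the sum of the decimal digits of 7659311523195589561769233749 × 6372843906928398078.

207

7659311523195589561769233749 × 6372843906928398078 = 48811596771863480681736309642827602486104334422
Sum of its 47 digits: 207.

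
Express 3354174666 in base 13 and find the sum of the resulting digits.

66

3354174666 in base 13 is 415B9C94B.
Digit sum: 4+1+5+11+9+12+9+4+11 = 66.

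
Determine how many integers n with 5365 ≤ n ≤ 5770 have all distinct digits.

The integers in [5365, 5770] that have all distinct digits: 5367, 5368, 5369, 5370, 5371, 5372, …, 5768, 5769.
178 qualify.

178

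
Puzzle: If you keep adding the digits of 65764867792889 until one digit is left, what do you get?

6+5+7+6+4+8+6+7+7+9+2+8+8+9 = 92
9+2 = 11
1+1 = 2

2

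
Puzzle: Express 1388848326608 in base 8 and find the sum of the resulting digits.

1388848326608 in base 8 is 24153563723720.
Digit sum: 2+4+1+5+3+5+6+3+7+2+3+7+2+0 = 50.

50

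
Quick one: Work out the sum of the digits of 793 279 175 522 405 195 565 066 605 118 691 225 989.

183

7+9+3+2+7+9+1+7+5+5+2+2+4+0+5+1+9+5+5+6+5+0+6+6+6+0+5+1+1+8+6+9+1+2+2+5+9+8+9 = 183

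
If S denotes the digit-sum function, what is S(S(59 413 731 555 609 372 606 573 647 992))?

13

First digit sum: 139.
1+3+9 = 13.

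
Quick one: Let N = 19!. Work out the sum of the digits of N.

19! = 121645100408832000
Sum of its 18 digits: 45.

45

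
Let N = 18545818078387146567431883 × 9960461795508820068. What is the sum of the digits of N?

18545818078387146567431883 × 9960461795508820068 = 184724912436231973019731239133176642293428044
Sum of its 45 digits: 180.

180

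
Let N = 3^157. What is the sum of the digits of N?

324

3^157 = 809164816771822689786320611221860560835816670552324143733808294394923420563
Sum of its 75 digits: 324.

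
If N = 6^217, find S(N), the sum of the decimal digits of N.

693

6^217 = 7224725205889410649212540341143700420020396160744719346148727326870123334263820738224512851407547149623920737629697012475969154152959371374689816692007936300343137140736
Sum of its 169 digits: 693.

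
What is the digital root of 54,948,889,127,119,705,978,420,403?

5+4+9+4+8+8+8+9+1+2+7+1+1+9+7+0+5+9+7+8+4+2+0+4+0+3 = 125
1+2+5 = 8

8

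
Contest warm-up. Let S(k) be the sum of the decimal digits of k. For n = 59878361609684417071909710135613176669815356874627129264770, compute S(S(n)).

First digit sum: 280.
2+8+0 = 10.

10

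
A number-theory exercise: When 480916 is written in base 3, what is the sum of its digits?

480916 in base 3 is 220102200201.
Digit sum: 2+2+0+1+0+2+2+0+0+2+0+1 = 12.

12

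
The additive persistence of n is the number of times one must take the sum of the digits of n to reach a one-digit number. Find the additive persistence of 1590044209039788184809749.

1590044209039788184809749 → 119 → 11 → 2 (3 steps)

3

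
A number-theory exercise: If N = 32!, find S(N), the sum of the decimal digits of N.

32! = 263130836933693530167218012160000000
Sum of its 36 digits: 108.

108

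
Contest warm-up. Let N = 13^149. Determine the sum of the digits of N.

13^149 = 9496410810062727036230432297865089195519038687418393867229400753423266929993959484788773674761911495707977530251241848368018531000259529478896219141560299650419126173
Sum of its 166 digits: 772.

772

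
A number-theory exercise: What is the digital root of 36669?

3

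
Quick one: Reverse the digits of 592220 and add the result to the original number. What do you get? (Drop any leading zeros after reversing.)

Reverse of 592220 is 22295.
592220 + 22295 = 614515

614515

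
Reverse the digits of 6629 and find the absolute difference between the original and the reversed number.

Reverse of 6629 is 9266.
|6629 − 9266| = 2637

2637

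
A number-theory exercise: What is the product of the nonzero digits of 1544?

1×5×4×4 = 80

80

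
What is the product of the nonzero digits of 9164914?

9×1×6×4×9×1×4 = 7776

7776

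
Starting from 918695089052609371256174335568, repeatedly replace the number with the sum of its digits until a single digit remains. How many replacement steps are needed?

918695089052609371256174335568 → 143 → 8 (2 steps)

2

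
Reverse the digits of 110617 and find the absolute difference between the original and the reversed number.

605394

Reverse of 110617 is 716011.
|110617 − 716011| = 605394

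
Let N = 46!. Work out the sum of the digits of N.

216

46! = 5502622159812088949850305428800254892961651752960000000000
Sum of its 58 digits: 216.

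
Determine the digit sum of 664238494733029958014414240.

6+6+4+2+3+8+4+9+4+7+3+3+0+2+9+9+5+8+0+1+4+4+1+4+2+4+0 = 112

112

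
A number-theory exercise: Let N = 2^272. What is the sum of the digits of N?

373

2^272 = 7588550360256754183279148073529370729071901715047420004889892225542594864082845696
Sum of its 82 digits: 373.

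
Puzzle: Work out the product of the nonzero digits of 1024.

8

1×2×4 = 8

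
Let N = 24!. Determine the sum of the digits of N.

81

24! = 620448401733239439360000
Sum of its 24 digits: 81.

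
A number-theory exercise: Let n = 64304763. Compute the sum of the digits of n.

33

6+4+3+0+4+7+6+3 = 33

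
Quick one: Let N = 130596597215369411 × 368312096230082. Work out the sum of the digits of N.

130596597215369411 × 368312096230082 = 48100306480908397460202080821702
Sum of its 32 digits: 112.

112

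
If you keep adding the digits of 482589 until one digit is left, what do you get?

4+8+2+5+8+9 = 36
3+6 = 9

9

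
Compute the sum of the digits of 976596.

42

9+7+6+5+9+6 = 42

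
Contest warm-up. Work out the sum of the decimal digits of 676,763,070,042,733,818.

6+7+6+7+6+3+0+7+0+0+4+2+7+3+3+8+1+8 = 78

78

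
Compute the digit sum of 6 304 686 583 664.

6+3+0+4+6+8+6+5+8+3+6+6+4 = 65

65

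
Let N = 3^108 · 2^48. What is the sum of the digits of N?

3^108 · 2^48 = 951777210108409924527258470577710216652222970793019587930426966016
Sum of its 66 digits: 288.

288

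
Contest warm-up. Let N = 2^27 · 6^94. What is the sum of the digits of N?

396

2^27 · 6^94 = 1879435470384664884585029063307346055493980804809023669089569904548317790457561088
Sum of its 82 digits: 396.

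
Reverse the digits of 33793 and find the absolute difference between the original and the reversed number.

Reverse of 33793 is 39733.
|33793 − 39733| = 5940

5940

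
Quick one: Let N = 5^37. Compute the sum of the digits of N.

104

5^37 = 72759576141834259033203125
Sum of its 26 digits: 104.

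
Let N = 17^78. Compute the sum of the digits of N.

451

17^78 = 944095369389803355596663027856831577391953564506535612111468930930640435654631174564988159754209
Sum of its 96 digits: 451.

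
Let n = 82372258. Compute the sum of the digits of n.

8+2+3+7+2+2+5+8 = 37

37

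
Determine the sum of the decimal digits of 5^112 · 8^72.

5^112 · 8^72 = 202824096036516704239472512860160000000000000000000000000000000000000000000000000000000000000000000000000000000000000000000000000000000000000000
Sum of its 144 digits: 121.

121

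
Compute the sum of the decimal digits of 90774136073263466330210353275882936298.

163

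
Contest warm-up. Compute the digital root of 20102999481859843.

1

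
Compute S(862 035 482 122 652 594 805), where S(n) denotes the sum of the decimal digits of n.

87

8+6+2+0+3+5+4+8+2+1+2+2+6+5+2+5+9+4+8+0+5 = 87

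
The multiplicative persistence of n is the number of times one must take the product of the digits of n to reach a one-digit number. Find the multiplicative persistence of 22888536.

22888536 → 184320 → 0 (2 steps)

2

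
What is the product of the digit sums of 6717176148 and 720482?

S(6717176148) = 6+7+1+7+1+7+6+1+4+8 = 48.
S(720482) = 7+2+0+4+8+2 = 23.
48 · 23 = 1104.

1104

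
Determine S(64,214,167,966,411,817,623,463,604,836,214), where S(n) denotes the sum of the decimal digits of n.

6+4+2+1+4+1+6+7+9+6+6+4+1+1+8+1+7+6+2+3+4+6+3+6+0+4+8+3+6+2+1+4 = 132

132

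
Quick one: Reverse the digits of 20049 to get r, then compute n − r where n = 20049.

-73953

Reverse of 20049 is 94002.
20049 − 94002 = -73953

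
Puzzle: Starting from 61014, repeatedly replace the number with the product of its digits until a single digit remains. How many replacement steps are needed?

1

61014 → 0 (1 step)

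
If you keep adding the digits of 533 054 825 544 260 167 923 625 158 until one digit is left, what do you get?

5+3+3+0+5+4+8+2+5+5+4+4+2+6+0+1+6+7+9+2+3+6+2+5+1+5+8 = 111
1+1+1 = 3
(Equivalently, 533 054 825 544 260 167 923 625 158 mod 9 = 3.)

3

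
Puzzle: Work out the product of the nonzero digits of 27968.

2×7×9×6×8 = 6048

6048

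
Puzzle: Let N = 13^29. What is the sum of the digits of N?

133

13^29 = 201538126434611150798503956371773
Sum of its 33 digits: 133.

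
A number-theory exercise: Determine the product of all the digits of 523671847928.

5×2×3×6×7×1×8×4×7×9×2×8 = 40642560

40642560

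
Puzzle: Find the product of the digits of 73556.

3150

7×3×5×5×6 = 3150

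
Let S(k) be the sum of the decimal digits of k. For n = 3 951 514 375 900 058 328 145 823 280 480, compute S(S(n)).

6

First digit sum: 123.
1+2+3 = 6.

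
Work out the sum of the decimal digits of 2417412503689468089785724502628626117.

166

2+4+1+7+4+1+2+5+0+3+6+8+9+4+6+8+0+8+9+7+8+5+7+2+4+5+0+2+6+2+8+6+2+6+1+1+7 = 166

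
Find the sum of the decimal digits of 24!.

24! = 620448401733239439360000
Sum of its 24 digits: 81.

81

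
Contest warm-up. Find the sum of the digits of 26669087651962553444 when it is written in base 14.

127

26669087651962553444 in base 14 is C3604ADB7D52C199A.
Digit sum: 12+3+6+0+4+10+13+11+7+13+5+2+12+1+9+9+10 = 127.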